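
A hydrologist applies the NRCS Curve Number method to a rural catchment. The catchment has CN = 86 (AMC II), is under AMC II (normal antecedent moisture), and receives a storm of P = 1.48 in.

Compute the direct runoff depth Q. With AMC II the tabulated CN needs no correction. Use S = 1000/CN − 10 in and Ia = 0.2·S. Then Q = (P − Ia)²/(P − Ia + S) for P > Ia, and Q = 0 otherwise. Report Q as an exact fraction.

Average conditions: CN = 86 (no AMC adjustment).
Retention S: 1000/CN − 10 with CN=86.000 → S = 70/43 ≈ 1.628 in
Initial abstraction Ia = S/5 = (70/43)/5 = 14/43 ≈ 0.326 in
Excess rainfall: 1.480 − 0.326 = 1.154 in; P > Ia so Q > 0
Q = (1241/1075)²/((1241/1075) + 70/43) = (1540081/1155625)/(2991/1075) = 1540081/3215325 in ≈ 0.479 in

Q = 1540081/3215325 in ≈ 0.479 in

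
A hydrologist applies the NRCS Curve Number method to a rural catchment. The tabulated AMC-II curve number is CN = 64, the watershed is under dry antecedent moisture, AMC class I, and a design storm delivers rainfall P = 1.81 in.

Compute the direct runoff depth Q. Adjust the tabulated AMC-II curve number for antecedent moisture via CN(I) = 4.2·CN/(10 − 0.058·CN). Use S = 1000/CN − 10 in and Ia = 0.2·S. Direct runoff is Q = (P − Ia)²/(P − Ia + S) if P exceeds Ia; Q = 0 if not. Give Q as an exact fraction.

Q = 0 in ≈ 0.000 in

Dry (AMC I): CN(I) = 4.2·64/(10 − 0.058·64) = (1344/5)/(786/125) = 5600/131 ≈ 42.748
Max retention: S = 1000/(5600/131) − 10 = 375/28 in (≈ 13.393 in)
Ia = 0.2·(375/28) = 75/28 in ≈ 2.679 in
P = 1.810 ≤ Ia = 2.679 in: entire storm abstracted, Q = 0.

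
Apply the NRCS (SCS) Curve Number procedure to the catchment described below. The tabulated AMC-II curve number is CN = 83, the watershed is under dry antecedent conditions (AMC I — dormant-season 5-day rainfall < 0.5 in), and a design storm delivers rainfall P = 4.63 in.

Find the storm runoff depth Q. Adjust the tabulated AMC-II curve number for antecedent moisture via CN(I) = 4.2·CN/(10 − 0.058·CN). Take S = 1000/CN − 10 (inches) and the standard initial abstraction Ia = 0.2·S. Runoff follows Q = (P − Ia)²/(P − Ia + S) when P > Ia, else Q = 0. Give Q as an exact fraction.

CN(I) from CN(II)=83: (4.2·83)/(10 − 0.058·83) = 174300/2593 ≈ 67.219
Retention S: 1000/CN − 10 with CN=67.219 → S = 8500/1743 ≈ 4.877 in
Initial abstraction Ia = S/5 = (8500/1743)/5 = 1700/1743 ≈ 0.975 in
Excess rainfall: 4.630 − 0.975 = 3.655 in; P > Ia so Q > 0
Q = (637009/174300)²/((637009/174300) + 8500/1743) = (405780466081/30380490000)/(1487009/174300) = 405780466081/259185668700 in ≈ 1.566 in

Q = 405780466081/259185668700 in ≈ 1.566 in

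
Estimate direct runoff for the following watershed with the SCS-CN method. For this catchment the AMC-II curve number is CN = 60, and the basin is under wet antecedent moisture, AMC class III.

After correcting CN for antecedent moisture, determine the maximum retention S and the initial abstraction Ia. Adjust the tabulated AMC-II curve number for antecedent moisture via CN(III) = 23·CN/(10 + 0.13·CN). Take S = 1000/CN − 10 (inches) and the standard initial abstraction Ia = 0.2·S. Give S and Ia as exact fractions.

CN(III) from CN(II)=60: (23·60)/(10 + 0.13·60) = 6900/89 ≈ 77.528
Max retention: S = 1000/(6900/89) − 10 = 200/69 in (≈ 2.899 in)
Ia = 0.2S: 0.2·2.899 = 0.580 in (exactly 40/69)

S = 200/69 in ≈ 2.899 in; Ia = 40/69 in ≈ 0.580 in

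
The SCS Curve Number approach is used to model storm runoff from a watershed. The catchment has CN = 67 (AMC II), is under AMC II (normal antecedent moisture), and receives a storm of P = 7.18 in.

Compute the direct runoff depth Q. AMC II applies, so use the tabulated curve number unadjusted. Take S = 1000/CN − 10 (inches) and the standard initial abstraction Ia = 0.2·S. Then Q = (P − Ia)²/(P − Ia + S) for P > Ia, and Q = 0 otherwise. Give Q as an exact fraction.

AMC II — tabulated CN = 67 applies directly.
Retention S: 1000/CN − 10 with CN=67.000 → S = 330/67 ≈ 4.925 in
Ia = 0.2S: 0.2·4.925 = 0.985 in (exactly 66/67)
P − Ia = 7.180 − 0.985 = 20753/3350 ≈ 6.195 in (> 0, runoff occurs)
Q: (20753/3350)² ÷ (37253/3350) = 430687009/124797550 in (≈ 3.451 in)

Q = 430687009/124797550 in ≈ 3.451 in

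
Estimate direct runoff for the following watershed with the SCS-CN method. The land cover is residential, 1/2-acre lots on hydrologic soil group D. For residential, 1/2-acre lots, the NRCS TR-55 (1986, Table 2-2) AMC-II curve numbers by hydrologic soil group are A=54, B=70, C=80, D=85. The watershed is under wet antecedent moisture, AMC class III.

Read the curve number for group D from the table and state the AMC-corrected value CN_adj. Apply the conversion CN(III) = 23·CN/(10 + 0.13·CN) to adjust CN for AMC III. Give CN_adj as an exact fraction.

CN_adj = 39100/421 ≈ 92.874

NRCS table: residential, 1/2-acre lots, soil group D → CN(II) = 85
CN(III) from CN(II)=85: (23·85)/(10 + 0.13·85) = 39100/421 ≈ 92.874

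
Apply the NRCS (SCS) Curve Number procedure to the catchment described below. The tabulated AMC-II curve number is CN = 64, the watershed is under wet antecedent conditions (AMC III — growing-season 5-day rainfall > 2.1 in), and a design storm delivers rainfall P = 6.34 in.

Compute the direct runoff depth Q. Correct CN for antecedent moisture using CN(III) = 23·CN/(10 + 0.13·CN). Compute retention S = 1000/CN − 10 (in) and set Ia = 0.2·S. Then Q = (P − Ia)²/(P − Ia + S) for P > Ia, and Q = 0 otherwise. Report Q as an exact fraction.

Wet (AMC III): CN(III) = 23·64/(10 + 0.13·64) = 1472/(458/25) = 18400/229 ≈ 80.349
Retention S: 1000/CN − 10 with CN=80.349 → S = 225/92 ≈ 2.446 in
Ia = 0.2·(225/92) = 45/92 in ≈ 0.489 in
Since P=6.340 > Ia=0.489: effective rainfall P−Ia = 13457/2300 in
Q = (13457/2300)²/((13457/2300) + 225/92) = (181090849/5290000)/(9541/1150) = 181090849/43888600 in ≈ 4.126 in

Q = 181090849/43888600 in ≈ 4.126 in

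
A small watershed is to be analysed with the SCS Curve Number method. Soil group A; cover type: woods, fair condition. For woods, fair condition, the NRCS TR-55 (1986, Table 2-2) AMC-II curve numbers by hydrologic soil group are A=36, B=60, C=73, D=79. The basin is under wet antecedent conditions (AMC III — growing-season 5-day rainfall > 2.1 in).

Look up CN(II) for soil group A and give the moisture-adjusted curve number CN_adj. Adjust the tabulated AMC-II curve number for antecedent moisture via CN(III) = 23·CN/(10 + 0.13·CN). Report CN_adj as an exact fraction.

NRCS table: woods, fair condition, soil group A → CN(II) = 36
CN(III) from CN(II)=36: (23·36)/(10 + 0.13·36) = 20700/367 ≈ 56.403

CN_adj = 20700/367 ≈ 56.403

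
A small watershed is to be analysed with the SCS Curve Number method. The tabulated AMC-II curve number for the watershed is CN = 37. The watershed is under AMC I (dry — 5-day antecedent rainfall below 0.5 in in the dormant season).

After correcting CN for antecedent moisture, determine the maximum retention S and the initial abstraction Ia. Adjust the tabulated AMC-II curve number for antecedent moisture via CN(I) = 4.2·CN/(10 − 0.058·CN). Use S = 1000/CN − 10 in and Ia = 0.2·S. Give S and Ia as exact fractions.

S = 1500/37 in ≈ 40.541 in; Ia = 300/37 in ≈ 8.108 in

Adjust CN=37 to AMC I: 4.2·37/(10 − 0.058·37) → (777/5) ÷ (3927/500) = 3700/187 ≈ 19.786
S = 1000/(3700/187) − 10 = 1500/37 in ≈ 40.541 in
Ia = 0.2·(1500/37) = 300/37 in ≈ 8.108 in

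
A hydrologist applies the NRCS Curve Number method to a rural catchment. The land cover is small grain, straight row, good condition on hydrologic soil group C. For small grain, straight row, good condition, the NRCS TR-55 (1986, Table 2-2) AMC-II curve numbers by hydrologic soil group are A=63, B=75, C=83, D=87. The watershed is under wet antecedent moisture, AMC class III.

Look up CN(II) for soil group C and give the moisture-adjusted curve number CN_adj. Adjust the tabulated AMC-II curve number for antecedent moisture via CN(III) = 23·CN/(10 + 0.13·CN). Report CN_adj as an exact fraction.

CN_adj = 190900/2079 ≈ 91.823

NRCS table: small grain, straight row, good condition, soil group C → CN(II) = 83
CN(III) from CN(II)=83: (23·83)/(10 + 0.13·83) = 190900/2079 ≈ 91.823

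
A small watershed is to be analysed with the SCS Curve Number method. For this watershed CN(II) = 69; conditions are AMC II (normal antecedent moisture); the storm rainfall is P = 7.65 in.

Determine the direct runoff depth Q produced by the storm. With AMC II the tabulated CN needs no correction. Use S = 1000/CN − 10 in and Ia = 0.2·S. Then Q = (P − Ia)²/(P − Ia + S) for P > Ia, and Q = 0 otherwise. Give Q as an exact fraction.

Q = 86806489/21413460 in ≈ 4.054 in

CN(II) = 69; AMC II needs no correction.
Max retention: S = 1000/69 − 10 = 310/69 in (≈ 4.493 in)
Ia = 0.2·(310/69) = 62/69 in ≈ 0.899 in
P − Ia = 7.650 − 0.899 = 9317/1380 ≈ 6.751 in (> 0, runoff occurs)
Runoff Q = (P−Ia)²/(P−Ia+S) = (6.751)²/(6.751+4.493) = 86806489/21413460 ≈ 4.054 in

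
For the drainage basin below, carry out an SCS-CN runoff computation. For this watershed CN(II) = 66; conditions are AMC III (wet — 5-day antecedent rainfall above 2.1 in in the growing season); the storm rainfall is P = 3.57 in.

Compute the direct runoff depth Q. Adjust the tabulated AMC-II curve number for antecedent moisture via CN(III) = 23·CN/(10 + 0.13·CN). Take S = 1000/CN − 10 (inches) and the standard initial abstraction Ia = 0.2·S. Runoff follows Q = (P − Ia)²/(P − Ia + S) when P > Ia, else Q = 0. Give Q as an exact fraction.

Q = 3303027257/1816970100 in ≈ 1.818 in

CN(III) from CN(II)=66: (23·66)/(10 + 0.13·66) = 75900/929 ≈ 81.701
S = 1000/(75900/929) − 10 = 1700/759 in ≈ 2.240 in
Ia = 0.2·(1700/759) = 340/759 in ≈ 0.448 in
Excess rainfall: 3.570 − 0.448 = 3.122 in; P > Ia so Q > 0
Runoff Q = (P−Ia)²/(P−Ia+S) = (3.122)²/(3.122+2.240) = 3303027257/1816970100 ≈ 1.818 in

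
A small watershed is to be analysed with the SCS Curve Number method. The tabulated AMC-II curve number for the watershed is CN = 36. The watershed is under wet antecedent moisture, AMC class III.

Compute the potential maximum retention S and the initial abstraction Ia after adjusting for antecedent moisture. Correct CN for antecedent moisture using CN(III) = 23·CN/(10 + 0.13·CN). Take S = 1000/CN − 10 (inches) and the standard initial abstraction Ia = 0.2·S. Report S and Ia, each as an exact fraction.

S = 1600/207 in ≈ 7.729 in; Ia = 320/207 in ≈ 1.546 in

CN(III) from CN(II)=36: (23·36)/(10 + 0.13·36) = 20700/367 ≈ 56.403
S = 1000/(20700/367) − 10 = 1600/207 in ≈ 7.729 in
Ia = 0.2·(1600/207) = 320/207 in ≈ 1.546 in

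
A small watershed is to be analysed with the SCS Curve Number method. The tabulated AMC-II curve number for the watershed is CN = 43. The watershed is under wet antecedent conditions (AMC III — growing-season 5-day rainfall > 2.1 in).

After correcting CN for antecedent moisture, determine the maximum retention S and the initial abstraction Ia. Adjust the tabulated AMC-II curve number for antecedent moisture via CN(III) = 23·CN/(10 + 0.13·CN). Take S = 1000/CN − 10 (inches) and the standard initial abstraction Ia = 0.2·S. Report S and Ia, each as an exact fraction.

Adjust CN=43 to AMC III: 23·43/(10 + 0.13·43) → 989 ÷ (1559/100) = 98900/1559 ≈ 63.438
Retention S: 1000/CN − 10 with CN=63.438 → S = 5700/989 ≈ 5.763 in
Ia = 0.2·(5700/989) = 1140/989 in ≈ 1.153 in

S = 5700/989 in ≈ 5.763 in; Ia = 1140/989 in ≈ 1.153 in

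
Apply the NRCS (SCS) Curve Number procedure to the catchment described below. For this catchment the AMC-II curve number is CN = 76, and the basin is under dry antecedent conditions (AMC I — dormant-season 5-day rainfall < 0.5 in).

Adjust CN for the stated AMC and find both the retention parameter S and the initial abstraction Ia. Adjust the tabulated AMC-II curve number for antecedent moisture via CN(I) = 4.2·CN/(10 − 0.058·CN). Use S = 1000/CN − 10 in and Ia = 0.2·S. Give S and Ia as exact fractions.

S = 1000/133 in ≈ 7.519 in; Ia = 200/133 in ≈ 1.504 in

Dry (AMC I): CN(I) = 4.2·76/(10 − 0.058·76) = (1596/5)/(699/125) = 13300/233 ≈ 57.082
Retention S: 1000/CN − 10 with CN=57.082 → S = 1000/133 ≈ 7.519 in
Ia = 0.2·(1000/133) = 200/133 in ≈ 1.504 in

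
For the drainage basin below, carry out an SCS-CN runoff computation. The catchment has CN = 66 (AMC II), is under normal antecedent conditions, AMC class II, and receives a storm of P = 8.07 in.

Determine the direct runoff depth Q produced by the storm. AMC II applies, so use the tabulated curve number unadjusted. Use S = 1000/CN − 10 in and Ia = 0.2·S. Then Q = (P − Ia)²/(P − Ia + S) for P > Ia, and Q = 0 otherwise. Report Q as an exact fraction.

Q = 539679361/132762300 in ≈ 4.065 in

Average conditions: CN = 66 (no AMC adjustment).
Retention S: 1000/CN − 10 with CN=66.000 → S = 170/33 ≈ 5.152 in
Ia = 0.2S: 0.2·5.152 = 1.030 in (exactly 34/33)
Since P=8.070 > Ia=1.030: effective rainfall P−Ia = 23231/3300 in
Q = (23231/3300)²/((23231/3300) + 170/33) = (539679361/10890000)/(40231/3300) = 539679361/132762300 in ≈ 4.065 in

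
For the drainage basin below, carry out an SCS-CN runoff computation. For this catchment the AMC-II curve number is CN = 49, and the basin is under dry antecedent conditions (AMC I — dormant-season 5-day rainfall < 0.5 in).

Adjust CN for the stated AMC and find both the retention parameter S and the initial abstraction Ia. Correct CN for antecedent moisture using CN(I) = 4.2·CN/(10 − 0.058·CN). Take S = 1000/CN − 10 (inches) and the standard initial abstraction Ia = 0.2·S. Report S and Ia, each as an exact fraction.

Dry (AMC I): CN(I) = 4.2·49/(10 − 0.058·49) = (1029/5)/(3579/500) = 34300/1193 ≈ 28.751
Retention S: 1000/CN − 10 with CN=28.751 → S = 8500/343 ≈ 24.781 in
Ia = 0.2·(8500/343) = 1700/343 in ≈ 4.956 in

S = 8500/343 in ≈ 24.781 in; Ia = 1700/343 in ≈ 4.956 in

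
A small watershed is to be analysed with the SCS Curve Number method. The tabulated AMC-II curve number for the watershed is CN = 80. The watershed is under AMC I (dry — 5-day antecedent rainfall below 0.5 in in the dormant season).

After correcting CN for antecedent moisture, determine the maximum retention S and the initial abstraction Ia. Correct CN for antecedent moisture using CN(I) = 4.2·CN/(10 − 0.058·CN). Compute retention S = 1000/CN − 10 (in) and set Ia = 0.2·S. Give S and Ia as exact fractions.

Adjust CN=80 to AMC I: 4.2·80/(10 − 0.058·80) → 336 ÷ (134/25) = 4200/67 ≈ 62.687
S = 1000/(4200/67) − 10 = 125/21 in ≈ 5.952 in
Ia = 0.2S: 0.2·5.952 = 1.190 in (exactly 25/21)

S = 125/21 in ≈ 5.952 in; Ia = 25/21 in ≈ 1.190 in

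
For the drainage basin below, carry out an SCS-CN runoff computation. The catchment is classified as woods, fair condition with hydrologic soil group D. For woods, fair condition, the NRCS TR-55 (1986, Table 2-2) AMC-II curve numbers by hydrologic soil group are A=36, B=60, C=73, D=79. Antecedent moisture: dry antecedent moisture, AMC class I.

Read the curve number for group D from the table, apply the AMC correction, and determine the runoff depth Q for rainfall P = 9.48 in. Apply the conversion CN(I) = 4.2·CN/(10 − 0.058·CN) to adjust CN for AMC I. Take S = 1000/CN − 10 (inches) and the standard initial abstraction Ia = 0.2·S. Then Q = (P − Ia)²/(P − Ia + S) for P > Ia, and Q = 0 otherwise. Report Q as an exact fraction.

Q = 263185729/56727925 in ≈ 4.639 in

NRCS table: woods, fair condition, soil group D → CN(II) = 79
Dry (AMC I): CN(I) = 4.2·79/(10 − 0.058·79) = (1659/5)/(2709/500) = 7900/129 ≈ 61.240
S = 1000/(7900/129) − 10 = 500/79 in ≈ 6.329 in
Initial abstraction Ia = S/5 = (500/79)/5 = 100/79 ≈ 1.266 in
P − Ia = 9.480 − 1.266 = 16223/1975 ≈ 8.214 in (> 0, runoff occurs)
Runoff Q = (P−Ia)²/(P−Ia+S) = (8.214)²/(8.214+6.329) = 263185729/56727925 ≈ 4.639 in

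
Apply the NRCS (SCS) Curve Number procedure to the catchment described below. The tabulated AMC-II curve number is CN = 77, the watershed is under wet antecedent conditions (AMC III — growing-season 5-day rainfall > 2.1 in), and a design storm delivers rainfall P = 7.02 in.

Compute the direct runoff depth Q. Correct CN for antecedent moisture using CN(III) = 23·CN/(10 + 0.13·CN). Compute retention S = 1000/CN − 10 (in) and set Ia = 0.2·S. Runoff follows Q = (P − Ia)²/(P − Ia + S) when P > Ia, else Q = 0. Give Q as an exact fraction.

Q = 677404729/119453950 in ≈ 5.671 in

Wet (AMC III): CN(III) = 23·77/(10 + 0.13·77) = 1771/(2001/100) = 7700/87 ≈ 88.506
Retention S: 1000/CN − 10 with CN=88.506 → S = 100/77 ≈ 1.299 in
Ia = 0.2·(100/77) = 20/77 in ≈ 0.260 in
P − Ia = 7.020 − 0.260 = 26027/3850 ≈ 6.760 in (> 0, runoff occurs)
Q: (26027/3850)² ÷ (31027/3850) = 677404729/119453950 in (≈ 5.671 in)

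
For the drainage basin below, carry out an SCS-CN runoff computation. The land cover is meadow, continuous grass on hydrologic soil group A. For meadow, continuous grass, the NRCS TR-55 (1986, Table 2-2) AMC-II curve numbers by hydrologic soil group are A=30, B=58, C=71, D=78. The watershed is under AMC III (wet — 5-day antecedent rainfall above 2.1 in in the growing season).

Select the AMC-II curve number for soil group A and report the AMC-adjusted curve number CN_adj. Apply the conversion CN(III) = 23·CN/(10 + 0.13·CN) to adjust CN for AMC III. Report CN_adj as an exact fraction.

CN_adj = 6900/139 ≈ 49.640

NRCS table: meadow, continuous grass, soil group A → CN(II) = 30
Adjust CN=30 to AMC III: 23·30/(10 + 0.13·30) → 690 ÷ (139/10) = 6900/139 ≈ 49.640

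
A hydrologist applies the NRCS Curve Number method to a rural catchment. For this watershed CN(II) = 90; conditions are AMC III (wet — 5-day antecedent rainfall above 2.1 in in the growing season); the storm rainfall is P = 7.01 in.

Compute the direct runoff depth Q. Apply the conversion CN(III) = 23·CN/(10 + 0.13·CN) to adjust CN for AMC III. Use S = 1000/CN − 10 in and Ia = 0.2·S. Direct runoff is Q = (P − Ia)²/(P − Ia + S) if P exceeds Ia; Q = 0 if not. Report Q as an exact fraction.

CN(III) from CN(II)=90: (23·90)/(10 + 0.13·90) = 20700/217 ≈ 95.392
Max retention: S = 1000/(20700/217) − 10 = 100/207 in (≈ 0.483 in)
Ia = 0.2S: 0.2·0.483 = 0.097 in (exactly 20/207)
P − Ia = 7.010 − 0.097 = 143107/20700 ≈ 6.913 in (> 0, runoff occurs)
Q = (143107/20700)²/((143107/20700) + 100/207) = (20479613449/428490000)/(153107/20700) = 20479613449/3169314900 in ≈ 6.462 in

Q = 20479613449/3169314900 in ≈ 6.462 in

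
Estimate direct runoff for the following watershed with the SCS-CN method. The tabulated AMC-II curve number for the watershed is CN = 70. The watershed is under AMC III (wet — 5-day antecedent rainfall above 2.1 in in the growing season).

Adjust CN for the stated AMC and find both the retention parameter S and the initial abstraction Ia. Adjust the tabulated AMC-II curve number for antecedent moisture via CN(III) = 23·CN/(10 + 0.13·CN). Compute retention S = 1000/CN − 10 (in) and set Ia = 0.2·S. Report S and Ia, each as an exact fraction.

CN(III) from CN(II)=70: (23·70)/(10 + 0.13·70) = 16100/191 ≈ 84.293
Retention S: 1000/CN − 10 with CN=84.293 → S = 300/161 ≈ 1.863 in
Ia = 0.2·(300/161) = 60/161 in ≈ 0.373 in

S = 300/161 in ≈ 1.863 in; Ia = 60/161 in ≈ 0.373 in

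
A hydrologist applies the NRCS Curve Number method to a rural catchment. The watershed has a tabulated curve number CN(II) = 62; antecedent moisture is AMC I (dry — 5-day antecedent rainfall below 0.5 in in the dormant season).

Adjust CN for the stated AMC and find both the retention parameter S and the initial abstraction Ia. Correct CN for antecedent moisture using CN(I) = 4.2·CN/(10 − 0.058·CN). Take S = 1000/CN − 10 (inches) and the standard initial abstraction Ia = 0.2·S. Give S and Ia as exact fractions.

Dry (AMC I): CN(I) = 4.2·62/(10 − 0.058·62) = (1302/5)/(1601/250) = 65100/1601 ≈ 40.662
S = 1000/(65100/1601) − 10 = 9500/651 in ≈ 14.593 in
Initial abstraction Ia = S/5 = (9500/651)/5 = 1900/651 ≈ 2.919 in

S = 9500/651 in ≈ 14.593 in; Ia = 1900/651 in ≈ 2.919 in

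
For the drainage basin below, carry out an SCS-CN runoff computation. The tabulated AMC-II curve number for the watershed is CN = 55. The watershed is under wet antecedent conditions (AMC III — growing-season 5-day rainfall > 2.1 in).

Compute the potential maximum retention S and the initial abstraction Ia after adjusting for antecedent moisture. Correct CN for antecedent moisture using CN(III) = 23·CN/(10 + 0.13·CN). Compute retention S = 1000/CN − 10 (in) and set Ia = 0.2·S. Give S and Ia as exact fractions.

CN(III) from CN(II)=55: (23·55)/(10 + 0.13·55) = 25300/343 ≈ 73.761
S = 1000/(25300/343) − 10 = 900/253 in ≈ 3.557 in
Ia = 0.2S: 0.2·3.557 = 0.711 in (exactly 180/253)

S = 900/253 in ≈ 3.557 in; Ia = 180/253 in ≈ 0.711 in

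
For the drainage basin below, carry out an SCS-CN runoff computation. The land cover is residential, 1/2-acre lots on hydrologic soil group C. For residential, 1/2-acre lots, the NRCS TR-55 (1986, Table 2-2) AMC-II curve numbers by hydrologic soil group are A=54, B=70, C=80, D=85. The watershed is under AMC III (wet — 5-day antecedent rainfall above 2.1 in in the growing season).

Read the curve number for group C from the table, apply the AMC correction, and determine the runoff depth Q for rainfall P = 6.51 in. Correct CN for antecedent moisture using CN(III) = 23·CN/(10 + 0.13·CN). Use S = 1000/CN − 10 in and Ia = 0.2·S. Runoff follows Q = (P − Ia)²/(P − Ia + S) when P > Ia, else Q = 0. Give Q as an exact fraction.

Q = 209467729/39037900 in ≈ 5.366 in

NRCS table: residential, 1/2-acre lots, soil group C → CN(II) = 80
CN(III) from CN(II)=80: (23·80)/(10 + 0.13·80) = 4600/51 ≈ 90.196
Retention S: 1000/CN − 10 with CN=90.196 → S = 25/23 ≈ 1.087 in
Initial abstraction Ia = S/5 = (25/23)/5 = 5/23 ≈ 0.217 in
Excess rainfall: 6.510 − 0.217 = 6.293 in; P > Ia so Q > 0
Runoff Q = (P−Ia)²/(P−Ia+S) = (6.293)²/(6.293+1.087) = 209467729/39037900 ≈ 5.366 in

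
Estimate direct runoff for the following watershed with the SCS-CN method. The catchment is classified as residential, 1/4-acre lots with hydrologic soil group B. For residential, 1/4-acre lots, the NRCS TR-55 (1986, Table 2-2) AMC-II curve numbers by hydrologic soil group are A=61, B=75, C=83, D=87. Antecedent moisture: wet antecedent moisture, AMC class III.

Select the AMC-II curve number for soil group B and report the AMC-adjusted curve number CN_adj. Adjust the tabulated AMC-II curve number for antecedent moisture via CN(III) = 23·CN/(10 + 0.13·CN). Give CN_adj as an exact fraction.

CN_adj = 6900/79 ≈ 87.342

NRCS table: residential, 1/4-acre lots, soil group B → CN(II) = 75
Wet (AMC III): CN(III) = 23·75/(10 + 0.13·75) = 1725/(79/4) = 6900/79 ≈ 87.342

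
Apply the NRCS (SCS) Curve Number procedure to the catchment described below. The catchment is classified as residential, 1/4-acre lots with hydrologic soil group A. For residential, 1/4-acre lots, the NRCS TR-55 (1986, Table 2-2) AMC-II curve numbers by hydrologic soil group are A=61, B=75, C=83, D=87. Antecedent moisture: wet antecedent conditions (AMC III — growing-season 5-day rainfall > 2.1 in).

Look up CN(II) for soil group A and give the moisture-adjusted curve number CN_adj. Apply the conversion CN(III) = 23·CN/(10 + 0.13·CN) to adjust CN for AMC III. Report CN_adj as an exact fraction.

NRCS table: residential, 1/4-acre lots, soil group A → CN(II) = 61
Wet (AMC III): CN(III) = 23·61/(10 + 0.13·61) = 1403/(1793/100) = 140300/1793 ≈ 78.249

CN_adj = 140300/1793 ≈ 78.249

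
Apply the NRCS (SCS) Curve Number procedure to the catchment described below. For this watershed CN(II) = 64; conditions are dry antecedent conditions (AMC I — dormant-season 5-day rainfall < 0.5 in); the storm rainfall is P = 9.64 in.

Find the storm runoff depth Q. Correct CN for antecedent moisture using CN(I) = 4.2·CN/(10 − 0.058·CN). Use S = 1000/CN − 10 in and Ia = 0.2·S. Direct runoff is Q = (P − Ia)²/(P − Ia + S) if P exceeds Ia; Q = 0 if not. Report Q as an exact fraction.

CN(I) from CN(II)=64: (4.2·64)/(10 − 0.058·64) = 5600/131 ≈ 42.748
Max retention: S = 1000/(5600/131) − 10 = 375/28 in (≈ 13.393 in)
Ia = 0.2·(375/28) = 75/28 in ≈ 2.679 in
Excess rainfall: 9.640 − 2.679 = 6.961 in; P > Ia so Q > 0
Q = (4873/700)²/((4873/700) + 375/28) = (23746129/490000)/(3562/175) = 23746129/9973600 in ≈ 2.381 in

Q = 23746129/9973600 in ≈ 2.381 in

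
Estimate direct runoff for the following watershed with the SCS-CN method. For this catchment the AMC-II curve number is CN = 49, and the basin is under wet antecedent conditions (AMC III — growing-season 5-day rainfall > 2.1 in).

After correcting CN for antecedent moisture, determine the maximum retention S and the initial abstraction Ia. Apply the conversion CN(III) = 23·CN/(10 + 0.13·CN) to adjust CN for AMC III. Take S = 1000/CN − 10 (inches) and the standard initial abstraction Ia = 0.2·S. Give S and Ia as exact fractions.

CN(III) from CN(II)=49: (23·49)/(10 + 0.13·49) = 112700/1637 ≈ 68.845
Retention S: 1000/CN − 10 with CN=68.845 → S = 5100/1127 ≈ 4.525 in
Ia = 0.2·(5100/1127) = 1020/1127 in ≈ 0.905 in

S = 5100/1127 in ≈ 4.525 in; Ia = 1020/1127 in ≈ 0.905 in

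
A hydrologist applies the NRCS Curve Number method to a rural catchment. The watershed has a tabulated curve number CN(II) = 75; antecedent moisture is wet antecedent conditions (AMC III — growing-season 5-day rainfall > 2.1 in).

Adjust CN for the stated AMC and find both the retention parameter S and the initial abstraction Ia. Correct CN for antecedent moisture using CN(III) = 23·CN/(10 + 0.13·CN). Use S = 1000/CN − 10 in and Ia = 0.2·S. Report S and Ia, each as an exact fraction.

S = 100/69 in ≈ 1.449 in; Ia = 20/69 in ≈ 0.290 in

CN(III) from CN(II)=75: (23·75)/(10 + 0.13·75) = 6900/79 ≈ 87.342
Max retention: S = 1000/(6900/79) − 10 = 100/69 in (≈ 1.449 in)
Initial abstraction Ia = S/5 = (100/69)/5 = 20/69 ≈ 0.290 in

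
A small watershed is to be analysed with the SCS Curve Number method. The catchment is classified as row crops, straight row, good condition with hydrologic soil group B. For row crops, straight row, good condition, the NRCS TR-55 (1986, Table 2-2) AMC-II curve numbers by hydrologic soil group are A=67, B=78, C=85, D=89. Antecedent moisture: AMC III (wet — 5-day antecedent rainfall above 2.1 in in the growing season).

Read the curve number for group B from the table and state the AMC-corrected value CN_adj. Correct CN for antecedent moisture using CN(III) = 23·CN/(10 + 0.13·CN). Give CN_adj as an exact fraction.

NRCS table: row crops, straight row, good condition, soil group B → CN(II) = 78
Wet (AMC III): CN(III) = 23·78/(10 + 0.13·78) = 1794/(1007/50) = 89700/1007 ≈ 89.076

CN_adj = 89700/1007 ≈ 89.076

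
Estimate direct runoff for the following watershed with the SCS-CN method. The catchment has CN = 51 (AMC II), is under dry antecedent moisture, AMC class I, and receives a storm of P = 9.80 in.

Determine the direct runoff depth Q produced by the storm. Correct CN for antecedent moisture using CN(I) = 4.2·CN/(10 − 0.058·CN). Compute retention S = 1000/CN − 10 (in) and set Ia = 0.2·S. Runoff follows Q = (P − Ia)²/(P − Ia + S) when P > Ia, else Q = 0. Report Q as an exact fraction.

Dry (AMC I): CN(I) = 4.2·51/(10 − 0.058·51) = (1071/5)/(3521/500) = 15300/503 ≈ 30.417
Max retention: S = 1000/(15300/503) − 10 = 3500/153 in (≈ 22.876 in)
Initial abstraction Ia = S/5 = (3500/153)/5 = 700/153 ≈ 4.575 in
P − Ia = 9.800 − 4.575 = 3997/765 ≈ 5.225 in (> 0, runoff occurs)
Q: (3997/765)² ÷ (21497/765) = 2282287/2349315 in (≈ 0.971 in)

Q = 2282287/2349315 in ≈ 0.971 in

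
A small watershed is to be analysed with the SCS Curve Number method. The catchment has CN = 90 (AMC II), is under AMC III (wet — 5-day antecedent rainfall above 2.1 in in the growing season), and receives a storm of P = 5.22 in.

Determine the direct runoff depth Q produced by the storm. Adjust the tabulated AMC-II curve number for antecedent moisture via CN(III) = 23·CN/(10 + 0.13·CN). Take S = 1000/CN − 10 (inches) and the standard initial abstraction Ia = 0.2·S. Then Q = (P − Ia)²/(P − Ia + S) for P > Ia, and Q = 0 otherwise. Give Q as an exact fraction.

Q = 2811862729/600579450 in ≈ 4.682 in

CN(III) from CN(II)=90: (23·90)/(10 + 0.13·90) = 20700/217 ≈ 95.392
Retention S: 1000/CN − 10 with CN=95.392 → S = 100/207 ≈ 0.483 in
Ia = 0.2·(100/207) = 20/207 in ≈ 0.097 in
P − Ia = 5.220 − 0.097 = 53027/10350 ≈ 5.123 in (> 0, runoff occurs)
Q = (53027/10350)²/((53027/10350) + 100/207) = (2811862729/107122500)/(58027/10350) = 2811862729/600579450 in ≈ 4.682 in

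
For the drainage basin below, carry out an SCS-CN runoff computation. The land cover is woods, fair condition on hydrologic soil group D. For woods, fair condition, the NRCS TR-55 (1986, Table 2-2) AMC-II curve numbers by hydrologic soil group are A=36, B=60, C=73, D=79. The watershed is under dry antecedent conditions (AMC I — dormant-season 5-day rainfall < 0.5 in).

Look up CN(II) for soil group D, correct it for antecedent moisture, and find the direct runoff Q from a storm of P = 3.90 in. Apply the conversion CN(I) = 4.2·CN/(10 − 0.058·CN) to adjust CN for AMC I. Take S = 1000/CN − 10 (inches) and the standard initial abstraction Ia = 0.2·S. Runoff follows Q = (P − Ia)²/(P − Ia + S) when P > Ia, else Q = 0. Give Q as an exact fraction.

NRCS table: woods, fair condition, soil group D → CN(II) = 79
Dry (AMC I): CN(I) = 4.2·79/(10 − 0.058·79) = (1659/5)/(2709/500) = 7900/129 ≈ 61.240
Retention S: 1000/CN − 10 with CN=61.240 → S = 500/79 ≈ 6.329 in
Initial abstraction Ia = S/5 = (500/79)/5 = 100/79 ≈ 1.266 in
Since P=3.900 > Ia=1.266: effective rainfall P−Ia = 2081/790 in
Q = (2081/790)²/((2081/790) + 500/79) = (4330561/624100)/(7081/790) = 4330561/5593990 in ≈ 0.774 in

Q = 4330561/5593990 in ≈ 0.774 in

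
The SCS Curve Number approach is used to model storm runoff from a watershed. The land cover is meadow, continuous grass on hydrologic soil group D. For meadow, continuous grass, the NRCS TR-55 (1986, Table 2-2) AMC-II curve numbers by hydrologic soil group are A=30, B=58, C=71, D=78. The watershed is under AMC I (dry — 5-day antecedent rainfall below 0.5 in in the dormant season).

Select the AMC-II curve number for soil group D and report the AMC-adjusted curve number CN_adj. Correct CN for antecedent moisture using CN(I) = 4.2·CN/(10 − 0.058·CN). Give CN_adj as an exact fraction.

CN_adj = 81900/1369 ≈ 59.825

NRCS table: meadow, continuous grass, soil group D → CN(II) = 78
Adjust CN=78 to AMC I: 4.2·78/(10 − 0.058·78) → (1638/5) ÷ (1369/250) = 81900/1369 ≈ 59.825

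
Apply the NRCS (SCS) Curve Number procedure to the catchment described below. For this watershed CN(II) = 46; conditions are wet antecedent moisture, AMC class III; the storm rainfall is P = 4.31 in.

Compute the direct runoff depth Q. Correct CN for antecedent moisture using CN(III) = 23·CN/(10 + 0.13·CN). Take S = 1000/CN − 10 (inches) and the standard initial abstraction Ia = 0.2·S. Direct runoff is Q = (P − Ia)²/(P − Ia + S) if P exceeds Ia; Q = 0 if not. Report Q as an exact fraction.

Adjust CN=46 to AMC III: 23·46/(10 + 0.13·46) → 1058 ÷ (799/50) = 52900/799 ≈ 66.208
Retention S: 1000/CN − 10 with CN=66.208 → S = 2700/529 ≈ 5.104 in
Initial abstraction Ia = S/5 = (2700/529)/5 = 540/529 ≈ 1.021 in
Excess rainfall: 4.310 − 1.021 = 3.289 in; P > Ia so Q > 0
Runoff Q = (P−Ia)²/(P−Ia+S) = (3.289)²/(3.289+5.104) = 30275652001/23487547100 ≈ 1.289 in

Q = 30275652001/23487547100 in ≈ 1.289 in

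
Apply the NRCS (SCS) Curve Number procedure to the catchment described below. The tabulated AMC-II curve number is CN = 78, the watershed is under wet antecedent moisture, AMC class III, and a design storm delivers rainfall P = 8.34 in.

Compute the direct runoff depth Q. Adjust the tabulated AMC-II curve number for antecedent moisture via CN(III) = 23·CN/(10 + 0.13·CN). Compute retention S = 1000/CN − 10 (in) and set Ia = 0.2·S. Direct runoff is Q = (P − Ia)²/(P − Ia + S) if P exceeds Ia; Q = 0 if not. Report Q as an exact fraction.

Adjust CN=78 to AMC III: 23·78/(10 + 0.13·78) → 1794 ÷ (1007/50) = 89700/1007 ≈ 89.076
S = 1000/(89700/1007) − 10 = 1100/897 in ≈ 1.226 in
Ia = 0.2S: 0.2·1.226 = 0.245 in (exactly 220/897)
P − Ia = 8.340 − 0.245 = 363049/44850 ≈ 8.095 in (> 0, runoff occurs)
Q: (363049/44850)² ÷ (418049/44850) = 131804576401/18749497650 in (≈ 7.030 in)

Q = 131804576401/18749497650 in ≈ 7.030 in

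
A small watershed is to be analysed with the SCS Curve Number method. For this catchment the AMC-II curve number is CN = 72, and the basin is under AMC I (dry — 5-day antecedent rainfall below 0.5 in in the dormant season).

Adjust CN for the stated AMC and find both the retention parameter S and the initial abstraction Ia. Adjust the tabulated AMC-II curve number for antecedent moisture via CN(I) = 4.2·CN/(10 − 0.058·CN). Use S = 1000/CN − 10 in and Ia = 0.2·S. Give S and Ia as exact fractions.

S = 250/27 in ≈ 9.259 in; Ia = 50/27 in ≈ 1.852 in

CN(I) from CN(II)=72: (4.2·72)/(10 − 0.058·72) = 675/13 ≈ 51.923
Retention S: 1000/CN − 10 with CN=51.923 → S = 250/27 ≈ 9.259 in
Ia = 0.2S: 0.2·9.259 = 1.852 in (exactly 50/27)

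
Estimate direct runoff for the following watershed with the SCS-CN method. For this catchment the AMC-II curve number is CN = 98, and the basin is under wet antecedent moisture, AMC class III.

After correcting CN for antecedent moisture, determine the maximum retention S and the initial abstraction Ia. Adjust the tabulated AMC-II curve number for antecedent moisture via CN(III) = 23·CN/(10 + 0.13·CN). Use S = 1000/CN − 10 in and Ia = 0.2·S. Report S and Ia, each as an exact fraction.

S = 100/1127 in ≈ 0.089 in; Ia = 20/1127 in ≈ 0.018 in

CN(III) from CN(II)=98: (23·98)/(10 + 0.13·98) = 112700/1137 ≈ 99.120
Max retention: S = 1000/(112700/1137) − 10 = 100/1127 in (≈ 0.089 in)
Ia = 0.2S: 0.2·0.089 = 0.018 in (exactly 20/1127)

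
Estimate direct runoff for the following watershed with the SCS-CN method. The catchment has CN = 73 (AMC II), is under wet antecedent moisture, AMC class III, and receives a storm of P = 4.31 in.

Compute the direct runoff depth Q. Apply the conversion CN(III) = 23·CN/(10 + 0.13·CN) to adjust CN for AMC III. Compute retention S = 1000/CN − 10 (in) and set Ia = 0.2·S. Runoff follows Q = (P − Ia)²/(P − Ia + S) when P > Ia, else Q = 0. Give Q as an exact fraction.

Adjust CN=73 to AMC III: 23·73/(10 + 0.13·73) → 1679 ÷ (1949/100) = 167900/1949 ≈ 86.147
S = 1000/(167900/1949) − 10 = 2700/1679 in ≈ 1.608 in
Initial abstraction Ia = S/5 = (2700/1679)/5 = 540/1679 ≈ 0.322 in
Since P=4.310 > Ia=0.322: effective rainfall P−Ia = 669649/167900 in
Q = (669649/167900)²/((669649/167900) + 2700/1679) = (448429783201/28190410000)/(939649/167900) = 448429783201/157767067100 in ≈ 2.842 in

Q = 448429783201/157767067100 in ≈ 2.842 in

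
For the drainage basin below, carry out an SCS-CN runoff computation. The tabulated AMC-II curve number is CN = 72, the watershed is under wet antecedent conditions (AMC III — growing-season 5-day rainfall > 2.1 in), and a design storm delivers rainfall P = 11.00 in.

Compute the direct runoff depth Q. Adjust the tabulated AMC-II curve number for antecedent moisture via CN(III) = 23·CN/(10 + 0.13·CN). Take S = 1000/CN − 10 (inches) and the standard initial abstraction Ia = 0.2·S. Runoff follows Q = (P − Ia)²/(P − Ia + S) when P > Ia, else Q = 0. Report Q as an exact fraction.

Adjust CN=72 to AMC III: 23·72/(10 + 0.13·72) → 1656 ÷ (484/25) = 10350/121 ≈ 85.537
Retention S: 1000/CN − 10 with CN=85.537 → S = 350/207 ≈ 1.691 in
Ia = 0.2S: 0.2·1.691 = 0.338 in (exactly 70/207)
Since P=11.000 > Ia=0.338: effective rainfall P−Ia = 2207/207 in
Runoff Q = (P−Ia)²/(P−Ia+S) = (10.662)²/(10.662+1.691) = 4870849/529299 ≈ 9.202 in

Q = 4870849/529299 in ≈ 9.202 in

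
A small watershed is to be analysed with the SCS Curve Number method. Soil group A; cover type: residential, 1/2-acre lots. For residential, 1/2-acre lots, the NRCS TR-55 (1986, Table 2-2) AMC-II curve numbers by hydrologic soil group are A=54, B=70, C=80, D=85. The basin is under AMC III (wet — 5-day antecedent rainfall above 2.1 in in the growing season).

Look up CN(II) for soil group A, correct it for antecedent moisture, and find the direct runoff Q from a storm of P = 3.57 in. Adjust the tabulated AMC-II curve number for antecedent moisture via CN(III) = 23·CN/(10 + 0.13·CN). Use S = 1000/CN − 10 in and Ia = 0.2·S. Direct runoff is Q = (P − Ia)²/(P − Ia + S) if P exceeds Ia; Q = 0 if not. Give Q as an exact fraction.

Q = 58354321/47625300 in ≈ 1.225 in

NRCS table: residential, 1/2-acre lots, soil group A → CN(II) = 54
Wet (AMC III): CN(III) = 23·54/(10 + 0.13·54) = 1242/(851/50) = 2700/37 ≈ 72.973
S = 1000/(2700/37) − 10 = 100/27 in ≈ 3.704 in
Initial abstraction Ia = S/5 = (100/27)/5 = 20/27 ≈ 0.741 in
Excess rainfall: 3.570 − 0.741 = 2.829 in; P > Ia so Q > 0
Q = (7639/2700)²/((7639/2700) + 100/27) = (58354321/7290000)/(17639/2700) = 58354321/47625300 in ≈ 1.225 in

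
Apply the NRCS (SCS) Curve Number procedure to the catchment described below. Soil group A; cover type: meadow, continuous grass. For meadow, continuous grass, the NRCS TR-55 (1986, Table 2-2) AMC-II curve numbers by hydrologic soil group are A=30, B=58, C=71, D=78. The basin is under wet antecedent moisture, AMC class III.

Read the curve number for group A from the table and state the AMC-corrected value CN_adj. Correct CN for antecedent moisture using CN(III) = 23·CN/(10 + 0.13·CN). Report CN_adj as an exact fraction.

NRCS table: meadow, continuous grass, soil group A → CN(II) = 30
Wet (AMC III): CN(III) = 23·30/(10 + 0.13·30) = 690/(139/10) = 6900/139 ≈ 49.640

CN_adj = 6900/139 ≈ 49.640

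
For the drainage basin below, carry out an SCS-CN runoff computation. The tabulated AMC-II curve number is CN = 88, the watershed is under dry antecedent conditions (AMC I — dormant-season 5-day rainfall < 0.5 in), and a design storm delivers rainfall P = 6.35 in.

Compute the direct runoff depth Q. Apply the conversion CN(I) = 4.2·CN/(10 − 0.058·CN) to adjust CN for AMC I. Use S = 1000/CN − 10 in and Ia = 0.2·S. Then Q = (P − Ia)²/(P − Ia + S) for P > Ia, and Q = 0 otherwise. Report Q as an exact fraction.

CN(I) from CN(II)=88: (4.2·88)/(10 − 0.058·88) = 3850/51 ≈ 75.490
Retention S: 1000/CN − 10 with CN=75.490 → S = 250/77 ≈ 3.247 in
Initial abstraction Ia = S/5 = (250/77)/5 = 50/77 ≈ 0.649 in
P − Ia = 6.350 − 0.649 = 8779/1540 ≈ 5.701 in (> 0, runoff occurs)
Q: (8779/1540)² ÷ (13779/1540) = 77070841/21219660 in (≈ 3.632 in)

Q = 77070841/21219660 in ≈ 3.632 in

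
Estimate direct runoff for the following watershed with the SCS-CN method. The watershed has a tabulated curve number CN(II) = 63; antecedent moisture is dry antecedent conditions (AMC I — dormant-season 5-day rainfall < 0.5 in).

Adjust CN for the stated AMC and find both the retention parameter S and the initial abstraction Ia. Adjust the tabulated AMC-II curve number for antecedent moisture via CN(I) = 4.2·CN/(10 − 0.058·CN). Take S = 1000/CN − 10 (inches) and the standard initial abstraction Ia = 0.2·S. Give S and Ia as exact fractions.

Dry (AMC I): CN(I) = 4.2·63/(10 − 0.058·63) = (1323/5)/(3173/500) = 132300/3173 ≈ 41.696
Max retention: S = 1000/(132300/3173) − 10 = 18500/1323 in (≈ 13.983 in)
Ia = 0.2S: 0.2·13.983 = 2.797 in (exactly 3700/1323)

S = 18500/1323 in ≈ 13.983 in; Ia = 3700/1323 in ≈ 2.797 in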